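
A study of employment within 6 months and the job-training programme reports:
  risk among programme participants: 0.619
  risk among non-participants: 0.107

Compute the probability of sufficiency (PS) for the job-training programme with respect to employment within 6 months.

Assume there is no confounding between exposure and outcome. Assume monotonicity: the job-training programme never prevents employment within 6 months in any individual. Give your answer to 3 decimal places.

PS ≈ 0.573

Let p₁ = 0.619, p₀ = 0.107.
Under exogeneity and monotonicity, PS = (p₁ − p₀) / (1 − p₀).
PS = (0.619 − 0.107) / (1 − 0.107) = 0.512 / 0.893 ≈ 0.5733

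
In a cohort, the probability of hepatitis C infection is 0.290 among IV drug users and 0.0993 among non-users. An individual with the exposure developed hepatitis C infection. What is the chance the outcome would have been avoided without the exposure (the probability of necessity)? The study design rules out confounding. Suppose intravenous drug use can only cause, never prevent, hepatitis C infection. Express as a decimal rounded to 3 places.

Let p₁ = 0.29, p₀ = 0.0993.
Under exogeneity and monotonicity, PN = (p₁ − p₀) / p₁.
PN = (0.29 − 0.0993) / 0.29 = 0.1907 / 0.29 ≈ 0.6576

PN ≈ 0.658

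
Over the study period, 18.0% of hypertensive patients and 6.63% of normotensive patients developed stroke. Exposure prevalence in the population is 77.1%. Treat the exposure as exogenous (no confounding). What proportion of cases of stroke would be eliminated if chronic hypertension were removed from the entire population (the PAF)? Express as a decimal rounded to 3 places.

PAF ≈ 0.569

p₁ = 0.18, p₀ = 0.0663.
Overall risk P(Y=1) = π·p₁ + (1−π)·p₀ = 0.771×0.18 + 0.229×0.0663 = 0.15396.
Under exogeneity, PAF = [P(Y=1) − p₀] / P(Y=1).
PAF = (0.15396 − 0.0663) / 0.15396 ≈ 0.5694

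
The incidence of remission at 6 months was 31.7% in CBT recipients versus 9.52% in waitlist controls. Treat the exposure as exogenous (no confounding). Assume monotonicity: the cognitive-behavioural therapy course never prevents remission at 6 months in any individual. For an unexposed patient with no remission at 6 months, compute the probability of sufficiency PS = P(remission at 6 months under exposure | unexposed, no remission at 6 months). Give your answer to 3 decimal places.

p₁ = 0.317, p₀ = 0.0952.
Under exogeneity and monotonicity, PS = (p₁ − p₀) / (1 − p₀).
PS = (0.317 − 0.0952) / (1 − 0.0952) = 0.2218 / 0.9048 ≈ 0.2451

PS ≈ 0.245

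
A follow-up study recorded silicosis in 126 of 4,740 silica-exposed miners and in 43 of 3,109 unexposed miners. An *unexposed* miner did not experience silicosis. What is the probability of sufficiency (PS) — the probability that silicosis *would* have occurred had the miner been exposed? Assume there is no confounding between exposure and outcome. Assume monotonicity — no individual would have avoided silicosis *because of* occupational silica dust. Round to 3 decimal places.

PS ≈ 0.013

p₁ = P(outcome | exposed) = 126/4740 = 0.026582
p₀ = P(outcome | unexposed) = 43/3109 = 0.013831
Under exogeneity and monotonicity, PS = (p₁ − p₀) / (1 − p₀).
PS = (0.026582 − 0.013831) / (1 − 0.013831) = 0.012751 / 0.98617 ≈ 0.0129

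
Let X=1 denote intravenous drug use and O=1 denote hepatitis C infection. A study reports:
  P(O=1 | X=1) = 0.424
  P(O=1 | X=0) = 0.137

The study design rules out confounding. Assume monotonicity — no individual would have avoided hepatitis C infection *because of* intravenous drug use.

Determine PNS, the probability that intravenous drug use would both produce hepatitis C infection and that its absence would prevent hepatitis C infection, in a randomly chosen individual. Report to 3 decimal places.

Let p₁ = 0.424, p₀ = 0.137.
Under exogeneity and monotonicity, PNS = p₁ − p₀.
PNS = 0.424 − 0.137 = 0.287

PNS ≈ 0.287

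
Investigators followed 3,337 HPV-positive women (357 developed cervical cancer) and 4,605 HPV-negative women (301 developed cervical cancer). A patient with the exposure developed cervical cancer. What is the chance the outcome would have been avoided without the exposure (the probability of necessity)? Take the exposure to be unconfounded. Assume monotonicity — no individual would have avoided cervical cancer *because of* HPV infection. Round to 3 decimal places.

p₁ = P(outcome | exposed) = 357/3337 = 0.10698
p₀ = P(outcome | unexposed) = 301/4605 = 0.065364
Under exogeneity and monotonicity, PN = (p₁ − p₀) / p₁.
PN = (0.10698 − 0.065364) / 0.10698 = 0.041619 / 0.10698 ≈ 0.3890

PN ≈ 0.389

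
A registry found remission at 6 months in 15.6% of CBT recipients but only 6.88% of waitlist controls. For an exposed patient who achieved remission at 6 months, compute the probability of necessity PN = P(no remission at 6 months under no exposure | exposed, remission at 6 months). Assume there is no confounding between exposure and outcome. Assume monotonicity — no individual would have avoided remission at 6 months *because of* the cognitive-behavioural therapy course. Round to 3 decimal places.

p₁ = 0.156, p₀ = 0.0688.
Under exogeneity and monotonicity, PN = (p₁ − p₀) / p₁.
PN = (0.156 − 0.0688) / 0.156 = 0.0872 / 0.156 ≈ 0.5590

PN ≈ 0.559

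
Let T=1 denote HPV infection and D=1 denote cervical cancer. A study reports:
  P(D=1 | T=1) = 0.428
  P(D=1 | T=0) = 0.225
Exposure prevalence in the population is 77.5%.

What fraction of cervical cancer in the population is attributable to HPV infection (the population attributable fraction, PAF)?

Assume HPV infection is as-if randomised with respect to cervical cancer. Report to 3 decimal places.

PAF ≈ 0.411

Let p₁ = 0.428, p₀ = 0.225.
Overall risk P(Y=1) = π·p₁ + (1−π)·p₀ = 0.775×0.428 + 0.225×0.225 = 0.38232.
Under exogeneity, PAF = [P(Y=1) − p₀] / P(Y=1).
PAF = (0.38232 − 0.225) / 0.38232 ≈ 0.4115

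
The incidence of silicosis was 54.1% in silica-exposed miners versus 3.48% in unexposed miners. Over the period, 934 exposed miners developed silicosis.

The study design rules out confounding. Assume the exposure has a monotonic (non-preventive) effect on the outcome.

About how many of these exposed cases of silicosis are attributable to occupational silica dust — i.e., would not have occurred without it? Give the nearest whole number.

p₁ = 0.541, p₀ = 0.0348.
PN = (p₁ − p₀)/p₁ = (0.541 − 0.0348) / 0.541 ≈ 0.93567.
Attributable cases ≈ PN × (exposed cases) = 0.93567 × 934 ≈ 873.92.

about 874 cases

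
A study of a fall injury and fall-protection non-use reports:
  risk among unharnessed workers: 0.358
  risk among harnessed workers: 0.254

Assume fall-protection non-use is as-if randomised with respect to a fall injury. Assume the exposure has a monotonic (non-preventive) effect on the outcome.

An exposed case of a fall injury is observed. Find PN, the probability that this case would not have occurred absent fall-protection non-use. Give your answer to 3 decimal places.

PN ≈ 0.291

Let p₁ = 0.358, p₀ = 0.254.
Under exogeneity and monotonicity, PN = (p₁ − p₀) / p₁.
PN = (0.358 − 0.254) / 0.358 = 0.104 / 0.358 ≈ 0.2905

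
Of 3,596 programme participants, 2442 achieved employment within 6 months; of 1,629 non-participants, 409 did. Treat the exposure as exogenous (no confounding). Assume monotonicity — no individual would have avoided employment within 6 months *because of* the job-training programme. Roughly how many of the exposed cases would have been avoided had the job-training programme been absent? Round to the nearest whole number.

about 1539 cases

p₁ = P(outcome | exposed) = 2442/3596 = 0.67909
p₀ = P(outcome | unexposed) = 409/1629 = 0.25107
PN = (p₁ − p₀)/p₁ = (0.67909 − 0.25107) / 0.67909 ≈ 0.63028.
Attributable cases ≈ PN × (exposed cases) = 0.63028 × 2442 ≈ 1539.14.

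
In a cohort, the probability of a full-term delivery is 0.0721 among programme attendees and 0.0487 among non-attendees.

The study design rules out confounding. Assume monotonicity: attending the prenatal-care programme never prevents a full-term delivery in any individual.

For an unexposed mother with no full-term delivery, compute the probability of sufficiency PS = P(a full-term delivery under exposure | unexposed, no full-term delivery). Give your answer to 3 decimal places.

PS ≈ 0.025

Let p₁ = 0.0721, p₀ = 0.0487.
Under exogeneity and monotonicity, PS = (p₁ − p₀) / (1 − p₀).
PS = (0.0721 − 0.0487) / (1 − 0.0487) = 0.0234 / 0.9513 ≈ 0.0246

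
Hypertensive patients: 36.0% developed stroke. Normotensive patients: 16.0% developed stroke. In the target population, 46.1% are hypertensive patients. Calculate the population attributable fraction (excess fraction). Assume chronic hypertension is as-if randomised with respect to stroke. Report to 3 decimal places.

PAF ≈ 0.366

p₁ = 0.36, p₀ = 0.16.
Overall risk P(Y=1) = π·p₁ + (1−π)·p₀ = 0.461×0.36 + 0.539×0.16 = 0.2522.
Under exogeneity, PAF = [P(Y=1) − p₀] / P(Y=1).
PAF = (0.2522 − 0.16) / 0.2522 ≈ 0.3656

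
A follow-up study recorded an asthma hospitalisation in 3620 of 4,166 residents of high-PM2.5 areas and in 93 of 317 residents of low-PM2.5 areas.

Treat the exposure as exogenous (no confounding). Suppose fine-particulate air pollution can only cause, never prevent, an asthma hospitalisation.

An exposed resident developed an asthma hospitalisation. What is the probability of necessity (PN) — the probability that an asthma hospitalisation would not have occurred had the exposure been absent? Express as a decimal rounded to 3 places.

PN ≈ 0.662

p₁ = P(outcome | exposed) = 3620/4166 = 0.86894
p₀ = P(outcome | unexposed) = 93/317 = 0.29338
Under exogeneity and monotonicity, PN = (p₁ − p₀) / p₁.
PN = (0.86894 − 0.29338) / 0.86894 = 0.57556 / 0.86894 ≈ 0.6624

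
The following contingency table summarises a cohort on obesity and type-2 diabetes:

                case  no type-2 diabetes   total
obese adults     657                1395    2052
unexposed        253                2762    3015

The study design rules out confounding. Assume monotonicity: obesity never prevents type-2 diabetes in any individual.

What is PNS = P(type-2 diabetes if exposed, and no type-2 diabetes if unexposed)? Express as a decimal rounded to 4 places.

PNS ≈ 0.2363

p₁ = P(outcome | exposed) = 657/2052 = 0.32018
p₀ = P(outcome | unexposed) = 253/3015 = 0.083914
Under exogeneity and monotonicity, PNS = p₁ − p₀.
PNS = 0.32018 − 0.083914 = 0.23626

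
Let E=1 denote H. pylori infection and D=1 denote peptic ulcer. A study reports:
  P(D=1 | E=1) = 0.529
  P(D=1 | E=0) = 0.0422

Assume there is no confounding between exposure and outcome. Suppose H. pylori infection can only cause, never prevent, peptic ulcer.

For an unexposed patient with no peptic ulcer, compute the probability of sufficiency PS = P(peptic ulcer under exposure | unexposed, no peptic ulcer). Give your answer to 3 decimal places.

PS ≈ 0.508

Let p₁ = 0.529, p₀ = 0.0422.
Under exogeneity and monotonicity, PS = (p₁ − p₀) / (1 − p₀).
PS = (0.529 − 0.0422) / (1 − 0.0422) = 0.4868 / 0.9578 ≈ 0.5082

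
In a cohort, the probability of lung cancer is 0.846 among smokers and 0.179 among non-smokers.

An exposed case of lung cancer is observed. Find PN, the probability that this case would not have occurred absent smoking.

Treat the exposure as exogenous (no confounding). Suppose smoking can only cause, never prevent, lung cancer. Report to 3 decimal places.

PN ≈ 0.788

Let p₁ = 0.846, p₀ = 0.179.
Under exogeneity and monotonicity, PN = (p₁ − p₀) / p₁.
PN = (0.846 − 0.179) / 0.846 = 0.667 / 0.846 ≈ 0.7884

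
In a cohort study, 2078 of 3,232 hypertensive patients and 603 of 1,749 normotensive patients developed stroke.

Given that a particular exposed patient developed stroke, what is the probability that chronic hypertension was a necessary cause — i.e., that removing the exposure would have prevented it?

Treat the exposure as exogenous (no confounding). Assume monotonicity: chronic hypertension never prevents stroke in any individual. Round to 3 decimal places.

p₁ = P(outcome | exposed) = 2078/3232 = 0.64295
p₀ = P(outcome | unexposed) = 603/1749 = 0.34477
Under exogeneity and monotonicity, PN = (p₁ − p₀) / p₁.
PN = (0.64295 − 0.34477) / 0.64295 = 0.29818 / 0.64295 ≈ 0.4638

PN ≈ 0.464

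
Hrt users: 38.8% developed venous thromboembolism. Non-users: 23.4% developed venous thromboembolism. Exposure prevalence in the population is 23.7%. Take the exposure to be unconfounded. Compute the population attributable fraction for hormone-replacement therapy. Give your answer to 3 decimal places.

PAF ≈ 0.135

p₁ = 0.388, p₀ = 0.234.
Overall risk P(Y=1) = π·p₁ + (1−π)·p₀ = 0.237×0.388 + 0.763×0.234 = 0.2705.
Under exogeneity, PAF = [P(Y=1) − p₀] / P(Y=1).
PAF = (0.2705 − 0.234) / 0.2705 ≈ 0.1349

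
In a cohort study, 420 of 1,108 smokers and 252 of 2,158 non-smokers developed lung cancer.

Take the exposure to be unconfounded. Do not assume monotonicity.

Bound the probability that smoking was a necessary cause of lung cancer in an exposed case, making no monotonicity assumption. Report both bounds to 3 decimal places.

0.692 ≤ PN ≤ 1.000

p₁ = P(outcome | exposed) = 420/1108 = 0.37906
p₀ = P(outcome | unexposed) = 252/2158 = 0.11677
Under exogeneity alone the bounds on PN are max{0,(p₁−p₀)/p₁} ≤ PN ≤ min{1,(1−p₀)/p₁}.
  lower = (p₁ − p₀)/p₁ = 0.26229 / 0.37906 ≈ 0.6919
  upper = min{1, (1 − p₀)/p₁} = 0.88323 / 0.37906 ≈ 2.3300 → capped at 1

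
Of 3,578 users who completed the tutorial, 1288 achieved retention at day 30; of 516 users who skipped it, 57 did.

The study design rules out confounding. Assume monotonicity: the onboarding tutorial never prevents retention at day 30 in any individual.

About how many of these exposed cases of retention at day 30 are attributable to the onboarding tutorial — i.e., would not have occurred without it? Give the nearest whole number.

about 893 cases

p₁ = P(outcome | exposed) = 1288/3578 = 0.35998
p₀ = P(outcome | unexposed) = 57/516 = 0.11047
PN = (p₁ − p₀)/p₁ = (0.35998 − 0.11047) / 0.35998 ≈ 0.69313.
Attributable cases ≈ PN × (exposed cases) = 0.69313 × 1288 ≈ 892.76.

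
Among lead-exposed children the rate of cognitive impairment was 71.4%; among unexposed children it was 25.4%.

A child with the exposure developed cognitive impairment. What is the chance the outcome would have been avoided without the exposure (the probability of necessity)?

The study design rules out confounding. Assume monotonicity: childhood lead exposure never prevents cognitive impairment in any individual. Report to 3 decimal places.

PN ≈ 0.644

p₁ = 0.714, p₀ = 0.254.
Under exogeneity and monotonicity, PN = (p₁ − p₀) / p₁.
PN = (0.714 − 0.254) / 0.714 = 0.46 / 0.714 ≈ 0.6443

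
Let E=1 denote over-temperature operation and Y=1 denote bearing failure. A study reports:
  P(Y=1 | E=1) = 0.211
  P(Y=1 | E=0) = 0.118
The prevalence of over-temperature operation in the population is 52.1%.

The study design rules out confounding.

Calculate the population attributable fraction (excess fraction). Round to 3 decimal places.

Let p₁ = 0.211, p₀ = 0.118.
Overall risk P(Y=1) = π·p₁ + (1−π)·p₀ = 0.521×0.211 + 0.479×0.118 = 0.16645.
Under exogeneity, PAF = [P(Y=1) − p₀] / P(Y=1).
PAF = (0.16645 − 0.118) / 0.16645 ≈ 0.2911

PAF ≈ 0.291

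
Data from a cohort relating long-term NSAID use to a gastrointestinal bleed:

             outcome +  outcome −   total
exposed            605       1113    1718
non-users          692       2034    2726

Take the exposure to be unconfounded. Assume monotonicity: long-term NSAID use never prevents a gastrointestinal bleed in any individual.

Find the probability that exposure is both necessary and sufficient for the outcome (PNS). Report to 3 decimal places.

PNS ≈ 0.098

p₁ = P(outcome | exposed) = 605/1718 = 0.35215
p₀ = P(outcome | unexposed) = 692/2726 = 0.25385
Under exogeneity and monotonicity, PNS = p₁ − p₀.
PNS = 0.35215 − 0.25385 = 0.098302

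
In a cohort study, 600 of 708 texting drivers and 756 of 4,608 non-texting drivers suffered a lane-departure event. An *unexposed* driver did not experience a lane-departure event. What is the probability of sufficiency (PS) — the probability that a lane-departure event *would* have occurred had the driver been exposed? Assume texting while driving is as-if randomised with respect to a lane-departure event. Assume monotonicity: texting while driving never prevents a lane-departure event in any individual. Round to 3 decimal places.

PS ≈ 0.818

p₁ = P(outcome | exposed) = 600/708 = 0.84746
p₀ = P(outcome | unexposed) = 756/4608 = 0.16406
Under exogeneity and monotonicity, PS = (p₁ − p₀) / (1 − p₀).
PS = (0.84746 − 0.16406) / (1 − 0.16406) = 0.6834 / 0.83594 ≈ 0.8175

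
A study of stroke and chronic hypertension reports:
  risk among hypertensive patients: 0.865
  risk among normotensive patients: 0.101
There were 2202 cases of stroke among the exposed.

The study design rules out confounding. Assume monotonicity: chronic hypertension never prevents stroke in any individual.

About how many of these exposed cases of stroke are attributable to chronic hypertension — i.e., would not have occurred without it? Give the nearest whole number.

Let p₁ = 0.865, p₀ = 0.101.
PN = (p₁ − p₀)/p₁ = (0.865 − 0.101) / 0.865 ≈ 0.88324.
Attributable cases ≈ PN × (exposed cases) = 0.88324 × 2202 ≈ 1944.89.

about 1945 cases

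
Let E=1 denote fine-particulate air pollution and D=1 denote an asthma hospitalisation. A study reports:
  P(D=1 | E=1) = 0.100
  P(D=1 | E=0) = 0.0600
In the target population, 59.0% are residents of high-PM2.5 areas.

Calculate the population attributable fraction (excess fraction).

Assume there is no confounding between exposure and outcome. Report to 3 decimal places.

PAF ≈ 0.282

Let p₁ = 0.1, p₀ = 0.06.
Overall risk P(Y=1) = π·p₁ + (1−π)·p₀ = 0.59×0.1 + 0.41×0.06 = 0.0836.
Under exogeneity, PAF = [P(Y=1) − p₀] / P(Y=1).
PAF = (0.0836 − 0.06) / 0.0836 ≈ 0.2823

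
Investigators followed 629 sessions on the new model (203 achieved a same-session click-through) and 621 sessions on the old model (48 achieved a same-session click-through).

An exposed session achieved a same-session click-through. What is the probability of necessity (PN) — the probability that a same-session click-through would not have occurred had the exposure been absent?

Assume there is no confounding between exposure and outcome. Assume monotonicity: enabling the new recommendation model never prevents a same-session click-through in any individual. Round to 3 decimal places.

p₁ = P(outcome | exposed) = 203/629 = 0.32273
p₀ = P(outcome | unexposed) = 48/621 = 0.077295
Under exogeneity and monotonicity, PN = (p₁ − p₀) / p₁.
PN = (0.32273 − 0.077295) / 0.32273 = 0.24544 / 0.32273 ≈ 0.7605

PN ≈ 0.761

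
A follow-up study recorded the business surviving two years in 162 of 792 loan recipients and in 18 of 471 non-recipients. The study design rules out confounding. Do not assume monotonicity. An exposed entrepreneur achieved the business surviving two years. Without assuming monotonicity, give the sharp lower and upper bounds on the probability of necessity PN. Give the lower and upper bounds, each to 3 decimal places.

0.813 ≤ PN ≤ 1.000

p₁ = P(outcome | exposed) = 162/792 = 0.20455
p₀ = P(outcome | unexposed) = 18/471 = 0.038217
Under exogeneity alone the bounds on PN are max{0,(p₁−p₀)/p₁} ≤ PN ≤ min{1,(1−p₀)/p₁}.
  lower = (p₁ − p₀)/p₁ = 0.16633 / 0.20455 ≈ 0.8132
  upper = min{1, (1 − p₀)/p₁} = 0.96178 / 0.20455 ≈ 4.7021 → capped at 1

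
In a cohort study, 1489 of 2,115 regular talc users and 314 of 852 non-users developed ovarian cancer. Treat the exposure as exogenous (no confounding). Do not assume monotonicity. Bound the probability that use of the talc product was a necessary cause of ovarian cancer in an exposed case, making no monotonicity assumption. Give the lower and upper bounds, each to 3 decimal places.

p₁ = P(outcome | exposed) = 1489/2115 = 0.70402
p₀ = P(outcome | unexposed) = 314/852 = 0.36854
Under exogeneity alone the bounds on PN are max{0,(p₁−p₀)/p₁} ≤ PN ≤ min{1,(1−p₀)/p₁}.
  lower = (p₁ − p₀)/p₁ = 0.33547 / 0.70402 ≈ 0.4765
  upper = min{1, (1 − p₀)/p₁} = 0.63146 / 0.70402 ≈ 0.8969

0.477 ≤ PN ≤ 0.897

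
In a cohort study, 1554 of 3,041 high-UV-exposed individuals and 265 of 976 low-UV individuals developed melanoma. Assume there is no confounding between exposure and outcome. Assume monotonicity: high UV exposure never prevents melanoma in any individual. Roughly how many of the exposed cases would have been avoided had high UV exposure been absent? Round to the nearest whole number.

about 728 cases

p₁ = P(outcome | exposed) = 1554/3041 = 0.51102
p₀ = P(outcome | unexposed) = 265/976 = 0.27152
PN = (p₁ − p₀)/p₁ = (0.51102 − 0.27152) / 0.51102 ≈ 0.46867.
Attributable cases ≈ PN × (exposed cases) = 0.46867 × 1554 ≈ 728.32.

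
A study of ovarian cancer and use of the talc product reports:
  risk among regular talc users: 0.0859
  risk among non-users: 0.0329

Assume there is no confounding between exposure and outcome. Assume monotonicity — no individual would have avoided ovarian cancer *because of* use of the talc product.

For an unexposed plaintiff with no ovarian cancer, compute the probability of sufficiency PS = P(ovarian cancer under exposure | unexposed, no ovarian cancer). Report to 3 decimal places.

Let p₁ = 0.0859, p₀ = 0.0329.
Under exogeneity and monotonicity, PS = (p₁ − p₀) / (1 − p₀).
PS = (0.0859 − 0.0329) / (1 − 0.0329) = 0.053 / 0.9671 ≈ 0.0548

PS ≈ 0.055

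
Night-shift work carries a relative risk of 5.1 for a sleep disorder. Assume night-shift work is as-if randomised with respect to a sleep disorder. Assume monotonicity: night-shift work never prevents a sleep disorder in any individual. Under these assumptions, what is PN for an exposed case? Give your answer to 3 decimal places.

Under exogeneity and monotonicity, PN = (RR − 1) / RR = 1 − 1/RR.
PN = (5.1 − 1) / 5.1 = 4.1 / 5.1 ≈ 0.8039

PN ≈ 0.804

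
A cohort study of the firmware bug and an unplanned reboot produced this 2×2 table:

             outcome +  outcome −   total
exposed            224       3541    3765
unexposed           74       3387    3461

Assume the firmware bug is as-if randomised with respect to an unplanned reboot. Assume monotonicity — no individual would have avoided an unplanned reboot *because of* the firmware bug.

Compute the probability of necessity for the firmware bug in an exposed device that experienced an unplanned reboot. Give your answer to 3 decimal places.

p₁ = P(outcome | exposed) = 224/3765 = 0.059495
p₀ = P(outcome | unexposed) = 74/3461 = 0.021381
Under exogeneity and monotonicity, PN = (p₁ − p₀)/p₁.
PN = (0.059495 − 0.021381) / 0.059495 ≈ 0.6406

PN ≈ 0.641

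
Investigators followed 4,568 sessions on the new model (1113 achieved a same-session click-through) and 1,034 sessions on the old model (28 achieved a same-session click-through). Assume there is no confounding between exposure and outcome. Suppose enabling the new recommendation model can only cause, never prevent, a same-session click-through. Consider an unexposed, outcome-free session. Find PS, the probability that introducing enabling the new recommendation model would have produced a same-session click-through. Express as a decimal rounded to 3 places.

p₁ = P(outcome | exposed) = 1113/4568 = 0.24365
p₀ = P(outcome | unexposed) = 28/1034 = 0.027079
Under exogeneity and monotonicity, PS = (p₁ − p₀) / (1 − p₀).
PS = (0.24365 − 0.027079) / (1 − 0.027079) = 0.21657 / 0.97292 ≈ 0.2226

PS ≈ 0.223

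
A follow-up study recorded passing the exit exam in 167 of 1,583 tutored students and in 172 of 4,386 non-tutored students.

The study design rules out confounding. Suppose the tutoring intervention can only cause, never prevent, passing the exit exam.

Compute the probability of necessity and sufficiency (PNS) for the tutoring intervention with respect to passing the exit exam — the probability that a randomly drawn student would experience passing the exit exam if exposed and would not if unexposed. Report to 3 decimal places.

p₁ = P(outcome | exposed) = 167/1583 = 0.1055
p₀ = P(outcome | unexposed) = 172/4386 = 0.039216
Under exogeneity and monotonicity, PNS = p₁ − p₀.
PNS = 0.1055 − 0.039216 = 0.06628

PNS ≈ 0.066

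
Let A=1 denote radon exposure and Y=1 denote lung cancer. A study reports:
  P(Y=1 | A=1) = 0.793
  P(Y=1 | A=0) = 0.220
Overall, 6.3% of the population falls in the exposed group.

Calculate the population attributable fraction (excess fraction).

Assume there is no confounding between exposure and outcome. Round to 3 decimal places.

PAF ≈ 0.141

Let p₁ = 0.793, p₀ = 0.22.
Overall risk P(Y=1) = π·p₁ + (1−π)·p₀ = 0.063×0.793 + 0.937×0.22 = 0.2561.
Under exogeneity, PAF = [P(Y=1) − p₀] / P(Y=1).
PAF = (0.2561 − 0.22) / 0.2561 ≈ 0.1410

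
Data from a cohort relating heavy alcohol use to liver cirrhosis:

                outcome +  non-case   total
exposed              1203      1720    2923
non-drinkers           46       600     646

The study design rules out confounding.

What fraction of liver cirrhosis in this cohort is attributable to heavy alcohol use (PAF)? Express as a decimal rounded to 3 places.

p₁ = P(outcome | exposed) = 1203/2923 = 0.41156
p₀ = P(outcome | unexposed) = 46/646 = 0.071207
Exposure prevalence π = 2923/3569 = 0.819; overall risk P(Y=1) = 0.34996.
Under exogeneity, PAF = [P(Y=1) − p₀]/P(Y=1).
PAF = (0.34996 − 0.071207) / 0.34996 ≈ 0.7965

PAF ≈ 0.797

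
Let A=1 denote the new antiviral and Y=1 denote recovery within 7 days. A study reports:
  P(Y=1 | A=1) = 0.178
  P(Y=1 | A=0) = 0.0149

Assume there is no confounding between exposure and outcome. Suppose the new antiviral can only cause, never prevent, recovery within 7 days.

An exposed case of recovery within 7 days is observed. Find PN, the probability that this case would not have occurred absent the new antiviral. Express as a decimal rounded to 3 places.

Let p₁ = 0.178, p₀ = 0.0149.
Under exogeneity and monotonicity, PN = (p₁ − p₀) / p₁.
PN = (0.178 − 0.0149) / 0.178 = 0.1631 / 0.178 ≈ 0.9163

PN ≈ 0.916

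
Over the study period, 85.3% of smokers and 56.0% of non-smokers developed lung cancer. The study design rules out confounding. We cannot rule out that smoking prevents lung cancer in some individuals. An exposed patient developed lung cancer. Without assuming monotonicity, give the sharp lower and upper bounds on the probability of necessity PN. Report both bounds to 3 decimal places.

0.343 ≤ PN ≤ 0.516

p₁ = 0.853, p₀ = 0.56.
Under exogeneity alone the bounds on PN are max{0,(p₁−p₀)/p₁} ≤ PN ≤ min{1,(1−p₀)/p₁}.
  lower = (p₁ − p₀)/p₁ = 0.293 / 0.853 ≈ 0.3435
  upper = min{1, (1 − p₀)/p₁} = 0.44 / 0.853 ≈ 0.5158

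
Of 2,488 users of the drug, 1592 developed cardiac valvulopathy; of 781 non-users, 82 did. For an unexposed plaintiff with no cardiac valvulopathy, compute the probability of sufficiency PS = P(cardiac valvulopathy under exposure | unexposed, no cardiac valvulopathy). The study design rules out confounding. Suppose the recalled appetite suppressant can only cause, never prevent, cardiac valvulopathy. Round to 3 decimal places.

PS ≈ 0.598

p₁ = P(outcome | exposed) = 1592/2488 = 0.63987
p₀ = P(outcome | unexposed) = 82/781 = 0.10499
Under exogeneity and monotonicity, PS = (p₁ − p₀) / (1 − p₀).
PS = (0.63987 − 0.10499) / (1 − 0.10499) = 0.53488 / 0.89501 ≈ 0.5976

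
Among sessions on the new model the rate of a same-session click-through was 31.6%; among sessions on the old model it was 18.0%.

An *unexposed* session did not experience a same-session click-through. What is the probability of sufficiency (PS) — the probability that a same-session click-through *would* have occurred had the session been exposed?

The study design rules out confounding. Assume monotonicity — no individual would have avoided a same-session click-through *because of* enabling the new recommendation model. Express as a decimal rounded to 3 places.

PS ≈ 0.166

p₁ = 0.316, p₀ = 0.18.
Under exogeneity and monotonicity, PS = (p₁ − p₀) / (1 − p₀).
PS = (0.316 − 0.18) / (1 − 0.18) = 0.136 / 0.82 ≈ 0.1659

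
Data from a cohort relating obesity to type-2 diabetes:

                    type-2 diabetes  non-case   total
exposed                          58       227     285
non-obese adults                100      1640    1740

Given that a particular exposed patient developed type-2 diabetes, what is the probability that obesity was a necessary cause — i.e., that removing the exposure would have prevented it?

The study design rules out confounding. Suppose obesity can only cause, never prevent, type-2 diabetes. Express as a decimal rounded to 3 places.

PN ≈ 0.718

p₁ = P(outcome | exposed) = 58/285 = 0.20351
p₀ = P(outcome | unexposed) = 100/1740 = 0.057471
Under exogeneity and monotonicity, PN = (p₁ − p₀) / p₁.
PN = (0.20351 − 0.057471) / 0.20351 = 0.14604 / 0.20351 ≈ 0.7176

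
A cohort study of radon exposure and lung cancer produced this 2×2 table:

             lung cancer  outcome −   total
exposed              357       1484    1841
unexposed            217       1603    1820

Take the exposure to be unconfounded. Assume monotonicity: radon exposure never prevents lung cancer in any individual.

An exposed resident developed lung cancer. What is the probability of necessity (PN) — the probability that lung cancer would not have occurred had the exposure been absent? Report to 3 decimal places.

PN ≈ 0.385

p₁ = P(outcome | exposed) = 357/1841 = 0.19392
p₀ = P(outcome | unexposed) = 217/1820 = 0.11923
Under exogeneity and monotonicity, PN = (p₁ − p₀) / p₁.
PN = (0.19392 − 0.11923) / 0.19392 = 0.074686 / 0.19392 ≈ 0.3851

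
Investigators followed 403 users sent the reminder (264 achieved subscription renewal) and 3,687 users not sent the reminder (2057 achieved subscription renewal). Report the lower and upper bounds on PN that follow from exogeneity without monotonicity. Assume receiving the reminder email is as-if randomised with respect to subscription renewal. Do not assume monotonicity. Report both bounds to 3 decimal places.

0.148 ≤ PN ≤ 0.675

p₁ = P(outcome | exposed) = 264/403 = 0.65509
p₀ = P(outcome | unexposed) = 2057/3687 = 0.55791
Under exogeneity alone the bounds on PN are max{0,(p₁−p₀)/p₁} ≤ PN ≤ min{1,(1−p₀)/p₁}.
  lower = (p₁ − p₀)/p₁ = 0.097181 / 0.65509 ≈ 0.1483
  upper = min{1, (1 − p₀)/p₁} = 0.44209 / 0.65509 ≈ 0.6749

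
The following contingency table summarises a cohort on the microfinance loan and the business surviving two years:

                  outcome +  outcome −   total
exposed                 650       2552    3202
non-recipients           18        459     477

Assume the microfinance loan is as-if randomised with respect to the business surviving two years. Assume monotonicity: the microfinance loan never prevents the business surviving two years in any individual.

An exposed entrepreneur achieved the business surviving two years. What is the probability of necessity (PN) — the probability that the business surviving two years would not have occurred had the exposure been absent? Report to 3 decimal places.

PN ≈ 0.814

p₁ = P(outcome | exposed) = 650/3202 = 0.203
p₀ = P(outcome | unexposed) = 18/477 = 0.037736
Under exogeneity and monotonicity, PN = (p₁ − p₀) / p₁.
PN = (0.203 − 0.037736) / 0.203 = 0.16526 / 0.203 ≈ 0.8141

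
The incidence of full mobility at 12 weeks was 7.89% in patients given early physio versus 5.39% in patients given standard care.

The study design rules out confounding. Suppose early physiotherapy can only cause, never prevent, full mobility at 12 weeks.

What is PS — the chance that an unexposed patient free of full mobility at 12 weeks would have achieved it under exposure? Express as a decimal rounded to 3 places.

PS ≈ 0.026

p₁ = 0.0789, p₀ = 0.0539.
Under exogeneity and monotonicity, PS = (p₁ − p₀) / (1 − p₀).
PS = (0.0789 − 0.0539) / (1 − 0.0539) = 0.025 / 0.9461 ≈ 0.0264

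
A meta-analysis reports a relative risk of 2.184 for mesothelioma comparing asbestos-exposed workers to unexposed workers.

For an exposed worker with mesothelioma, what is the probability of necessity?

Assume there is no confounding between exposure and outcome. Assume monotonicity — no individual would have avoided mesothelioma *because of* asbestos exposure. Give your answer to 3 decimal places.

PN ≈ 0.542

Under exogeneity and monotonicity, PN = (RR − 1) / RR = 1 − 1/RR.
PN = (2.184 − 1) / 2.184 = 1.184 / 2.184 ≈ 0.5421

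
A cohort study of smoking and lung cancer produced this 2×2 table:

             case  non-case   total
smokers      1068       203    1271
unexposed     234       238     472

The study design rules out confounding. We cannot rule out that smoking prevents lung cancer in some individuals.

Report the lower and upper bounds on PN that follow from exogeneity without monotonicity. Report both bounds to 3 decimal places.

p₁ = P(outcome | exposed) = 1068/1271 = 0.84028
p₀ = P(outcome | unexposed) = 234/472 = 0.49576
Under exogeneity alone the bounds on PN are max{0,(p₁−p₀)/p₁} ≤ PN ≤ min{1,(1−p₀)/p₁}.
  lower = (p₁ − p₀)/p₁ = 0.34452 / 0.84028 ≈ 0.4100
  upper = min{1, (1 − p₀)/p₁} = 0.50424 / 0.84028 ≈ 0.6001

0.410 ≤ PN ≤ 0.600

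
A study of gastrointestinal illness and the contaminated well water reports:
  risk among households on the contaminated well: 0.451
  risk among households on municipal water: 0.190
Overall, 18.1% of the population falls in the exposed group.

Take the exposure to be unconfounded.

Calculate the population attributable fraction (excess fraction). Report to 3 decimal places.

PAF ≈ 0.199

Let p₁ = 0.451, p₀ = 0.19.
Overall risk P(Y=1) = π·p₁ + (1−π)·p₀ = 0.181×0.451 + 0.819×0.19 = 0.23724.
Under exogeneity, PAF = [P(Y=1) − p₀] / P(Y=1).
PAF = (0.23724 − 0.19) / 0.23724 ≈ 0.1991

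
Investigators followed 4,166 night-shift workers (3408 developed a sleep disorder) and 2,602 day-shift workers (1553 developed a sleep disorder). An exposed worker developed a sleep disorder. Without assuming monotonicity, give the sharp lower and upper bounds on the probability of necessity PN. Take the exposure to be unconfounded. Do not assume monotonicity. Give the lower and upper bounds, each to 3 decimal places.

0.270 ≤ PN ≤ 0.493

p₁ = P(outcome | exposed) = 3408/4166 = 0.81805
p₀ = P(outcome | unexposed) = 1553/2602 = 0.59685
Under exogeneity alone the bounds on PN are max{0,(p₁−p₀)/p₁} ≤ PN ≤ min{1,(1−p₀)/p₁}.
  lower = (p₁ − p₀)/p₁ = 0.2212 / 0.81805 ≈ 0.2704
  upper = min{1, (1 − p₀)/p₁} = 0.40315 / 0.81805 ≈ 0.4928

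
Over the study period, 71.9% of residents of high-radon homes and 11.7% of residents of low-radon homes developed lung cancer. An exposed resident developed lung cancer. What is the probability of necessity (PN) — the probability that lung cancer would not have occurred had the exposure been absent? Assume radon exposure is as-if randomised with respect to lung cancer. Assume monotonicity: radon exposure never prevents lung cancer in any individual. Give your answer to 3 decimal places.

PN ≈ 0.837

p₁ = 0.719, p₀ = 0.117.
Under exogeneity and monotonicity, PN = (p₁ − p₀) / p₁.
PN = (0.719 − 0.117) / 0.719 = 0.602 / 0.719 ≈ 0.8373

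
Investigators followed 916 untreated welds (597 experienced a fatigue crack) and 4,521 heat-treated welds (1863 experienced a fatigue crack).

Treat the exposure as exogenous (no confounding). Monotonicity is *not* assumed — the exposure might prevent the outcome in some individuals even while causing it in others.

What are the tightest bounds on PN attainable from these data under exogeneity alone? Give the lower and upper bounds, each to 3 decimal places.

p₁ = P(outcome | exposed) = 597/916 = 0.65175
p₀ = P(outcome | unexposed) = 1863/4521 = 0.41208
Under exogeneity alone the bounds on PN are max{0,(p₁−p₀)/p₁} ≤ PN ≤ min{1,(1−p₀)/p₁}.
  lower = (p₁ − p₀)/p₁ = 0.23967 / 0.65175 ≈ 0.3677
  upper = min{1, (1 − p₀)/p₁} = 0.58792 / 0.65175 ≈ 0.9021

0.368 ≤ PN ≤ 0.902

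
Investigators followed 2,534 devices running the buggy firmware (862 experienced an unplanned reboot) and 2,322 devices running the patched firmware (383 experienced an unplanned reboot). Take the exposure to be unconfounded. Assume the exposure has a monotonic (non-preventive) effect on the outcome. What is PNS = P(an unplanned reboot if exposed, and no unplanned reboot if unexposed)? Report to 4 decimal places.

PNS ≈ 0.1752

p₁ = P(outcome | exposed) = 862/2534 = 0.34017
p₀ = P(outcome | unexposed) = 383/2322 = 0.16494
Under exogeneity and monotonicity, PNS = p₁ − p₀.
PNS = 0.34017 − 0.16494 = 0.17523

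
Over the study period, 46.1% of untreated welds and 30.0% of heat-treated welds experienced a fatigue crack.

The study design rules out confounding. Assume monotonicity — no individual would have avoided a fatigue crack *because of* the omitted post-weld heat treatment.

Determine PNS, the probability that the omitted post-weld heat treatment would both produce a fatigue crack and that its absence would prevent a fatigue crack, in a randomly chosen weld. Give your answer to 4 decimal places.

PNS ≈ 0.1610

p₁ = 0.461, p₀ = 0.3.
Under exogeneity and monotonicity, PNS = p₁ − p₀.
PNS = 0.461 − 0.3 = 0.161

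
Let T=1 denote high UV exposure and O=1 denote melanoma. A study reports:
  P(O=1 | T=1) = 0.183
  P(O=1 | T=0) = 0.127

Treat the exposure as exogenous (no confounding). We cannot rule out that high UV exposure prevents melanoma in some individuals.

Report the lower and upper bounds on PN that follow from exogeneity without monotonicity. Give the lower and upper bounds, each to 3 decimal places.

Let p₁ = 0.183, p₀ = 0.127.
Under exogeneity alone the bounds on PN are max{0,(p₁−p₀)/p₁} ≤ PN ≤ min{1,(1−p₀)/p₁}.
  lower = (p₁ − p₀)/p₁ = 0.056 / 0.183 ≈ 0.3060
  upper = min{1, (1 − p₀)/p₁} = 0.873 / 0.183 ≈ 4.7705 → capped at 1

0.306 ≤ PN ≤ 1.000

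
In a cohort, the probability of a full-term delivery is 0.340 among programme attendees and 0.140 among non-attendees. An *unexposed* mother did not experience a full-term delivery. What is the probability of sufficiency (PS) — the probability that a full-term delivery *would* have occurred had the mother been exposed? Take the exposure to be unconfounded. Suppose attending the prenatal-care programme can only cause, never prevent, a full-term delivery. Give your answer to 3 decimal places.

PS ≈ 0.233

Let p₁ = 0.34, p₀ = 0.14.
Under exogeneity and monotonicity, PS = (p₁ − p₀) / (1 − p₀).
PS = (0.34 − 0.14) / (1 − 0.14) = 0.2 / 0.86 ≈ 0.2326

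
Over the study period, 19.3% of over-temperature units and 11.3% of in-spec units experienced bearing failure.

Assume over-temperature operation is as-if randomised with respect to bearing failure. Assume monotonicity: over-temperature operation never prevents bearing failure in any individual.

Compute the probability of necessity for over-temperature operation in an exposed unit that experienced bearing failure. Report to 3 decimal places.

PN ≈ 0.415

p₁ = 0.193, p₀ = 0.113.
Under exogeneity and monotonicity, PN = (p₁ − p₀) / p₁.
PN = (0.193 − 0.113) / 0.193 = 0.08 / 0.193 ≈ 0.4145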